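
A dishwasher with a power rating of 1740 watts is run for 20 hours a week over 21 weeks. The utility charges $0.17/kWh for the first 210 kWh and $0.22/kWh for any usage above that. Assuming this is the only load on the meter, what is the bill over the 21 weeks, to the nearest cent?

Runtime = 20 h/week × 21 weeks = 420 h
Energy = 1.74 kW × 420 h = 730.8 kWh
Tier 1 (0–210 kWh): 210 × $0.17 = $35.7
Above 210 kWh: 520.8 × $0.22 = $114.576
Bill = $150.28

$150.28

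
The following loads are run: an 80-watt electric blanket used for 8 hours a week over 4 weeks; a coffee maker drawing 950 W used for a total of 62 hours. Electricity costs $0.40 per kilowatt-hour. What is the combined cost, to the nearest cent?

electric blanket: Runtime = 8 h/week × 4 weeks = 32 h
electric blanket: 0.08 kW × 32 h = 2.56 kWh
coffee maker: 0.95 kW × 62 h = 58.9 kWh
Total energy = 61.46 kWh
Cost = 61.46 × $0.40 = $24.58

$24.58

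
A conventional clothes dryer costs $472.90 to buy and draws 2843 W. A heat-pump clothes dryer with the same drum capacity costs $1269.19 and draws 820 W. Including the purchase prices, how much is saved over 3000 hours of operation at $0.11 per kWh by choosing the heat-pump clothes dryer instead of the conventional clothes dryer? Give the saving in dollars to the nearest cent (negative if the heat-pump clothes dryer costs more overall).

conventional clothes dryer: $472.90 + (2843/1000) kW × 3000 h × $0.11 = $472.90 + $938.19 = $1411.09
heat-pump clothes dryer: $1269.19 + (820/1000) kW × 3000 h × $0.11 = $1269.19 + $270.6 = $1539.79
Saving = $1411.09 − $1539.79 = −$128.7

-$128.70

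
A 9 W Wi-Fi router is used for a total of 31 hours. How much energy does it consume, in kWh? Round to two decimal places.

Energy = 0.009 kW × 31 h = 0.279 kWh ≈ 0.28 kWh

0.28 kWh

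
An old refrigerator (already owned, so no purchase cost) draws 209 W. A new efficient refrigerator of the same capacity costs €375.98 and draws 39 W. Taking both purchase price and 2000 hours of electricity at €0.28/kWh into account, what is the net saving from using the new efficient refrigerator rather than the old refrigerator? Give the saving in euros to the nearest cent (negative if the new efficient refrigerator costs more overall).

-€280.78

old refrigerator: €0.00 + (209/1000) kW × 2000 h × €0.28 = €0.00 + €117.04 = €117.04
new efficient refrigerator: €375.98 + (39/1000) kW × 2000 h × €0.28 = €375.98 + €21.84 = €397.82
Saving = €117.04 − €397.82 = −€280.78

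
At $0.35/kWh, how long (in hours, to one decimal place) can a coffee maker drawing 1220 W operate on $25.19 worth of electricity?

59.0 h

Energy available = $25.19 ÷ $0.35/kWh = 71.9714 kWh
Hours = 71.9714 kWh ÷ 1.22 kW = 59.0 h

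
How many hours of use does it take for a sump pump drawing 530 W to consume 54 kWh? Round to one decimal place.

101.9 h

Hours = 54 kWh ÷ 0.53 kW = 101.9 h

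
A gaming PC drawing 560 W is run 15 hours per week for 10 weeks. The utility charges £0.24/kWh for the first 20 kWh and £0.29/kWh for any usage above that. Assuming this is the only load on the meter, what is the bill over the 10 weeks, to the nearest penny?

£23.36

Runtime = 15 h/week × 10 weeks = 150 h
Energy = 0.56 kW × 150 h = 84 kWh
Tier 1 (0–20 kWh): 20 × £0.24 = £4.8
Above 20 kWh: 64 × £0.29 = £18.56
Bill = £23.36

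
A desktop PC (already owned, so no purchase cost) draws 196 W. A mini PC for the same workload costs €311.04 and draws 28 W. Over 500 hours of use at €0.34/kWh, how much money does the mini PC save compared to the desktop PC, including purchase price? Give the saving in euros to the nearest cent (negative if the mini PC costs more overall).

-€282.48

desktop PC: €0.00 + (196/1000) kW × 500 h × €0.34 = €0.00 + €33.32 = €33.32
mini PC: €311.04 + (28/1000) kW × 500 h × €0.34 = €311.04 + €4.76 = €315.8
Saving = €33.32 − €315.8 = −€282.48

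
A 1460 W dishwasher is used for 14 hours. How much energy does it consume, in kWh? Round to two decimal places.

Energy = 1.46 kW × 14 h = 20.44 kWh

20.44 kWh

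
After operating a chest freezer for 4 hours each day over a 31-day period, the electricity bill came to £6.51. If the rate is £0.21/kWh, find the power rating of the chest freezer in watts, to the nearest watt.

Energy = £6.51 ÷ £0.21/kWh = 31 kWh
Runtime = 4 h/day × 31 days = 124 h
Power = 31 kWh ÷ 124 h = 0.25 kW = 250 W

250 W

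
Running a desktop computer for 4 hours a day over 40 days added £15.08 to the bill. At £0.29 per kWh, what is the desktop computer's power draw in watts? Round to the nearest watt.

325 W

Energy = £15.08 ÷ £0.29/kWh = 52 kWh
Runtime = 4 h/day × 40 days = 160 h
Power = 52 kWh ÷ 160 h = 0.325 kW = 325 W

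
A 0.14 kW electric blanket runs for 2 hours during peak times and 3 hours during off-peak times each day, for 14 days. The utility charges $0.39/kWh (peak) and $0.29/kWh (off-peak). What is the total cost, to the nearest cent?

$3.23

Peak energy = 0.14 kW × 2 h × 14 = 3.92 kWh
Off-peak energy = 0.14 kW × 3 h × 14 = 5.88 kWh
Cost = 3.92 × $0.39 + 5.88 × $0.29 = $1.5288 + $1.7052 = $3.23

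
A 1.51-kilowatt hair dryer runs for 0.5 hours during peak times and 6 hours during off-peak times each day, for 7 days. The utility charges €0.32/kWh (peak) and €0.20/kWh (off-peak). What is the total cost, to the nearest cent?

€14.38

Peak energy = 1.51 kW × 0.5 h × 7 = 5.285 kWh
Off-peak energy = 1.51 kW × 6 h × 7 = 63.42 kWh
Cost = 5.285 × €0.32 + 63.42 × €0.20 = €1.6912 + €12.684 = €14.38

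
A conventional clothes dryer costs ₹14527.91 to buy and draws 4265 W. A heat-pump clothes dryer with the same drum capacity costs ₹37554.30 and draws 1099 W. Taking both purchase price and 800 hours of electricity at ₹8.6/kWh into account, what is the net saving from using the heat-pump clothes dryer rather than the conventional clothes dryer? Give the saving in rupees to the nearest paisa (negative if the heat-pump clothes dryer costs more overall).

conventional clothes dryer: ₹14527.91 + (4265/1000) kW × 800 h × ₹8.6 = ₹14527.91 + ₹29343.2 = ₹43871.11
heat-pump clothes dryer: ₹37554.30 + (1099/1000) kW × 800 h × ₹8.6 = ₹37554.30 + ₹7561.12 = ₹45115.42
Saving = ₹43871.11 − ₹45115.42 = −₹1244.31

-₹1244.31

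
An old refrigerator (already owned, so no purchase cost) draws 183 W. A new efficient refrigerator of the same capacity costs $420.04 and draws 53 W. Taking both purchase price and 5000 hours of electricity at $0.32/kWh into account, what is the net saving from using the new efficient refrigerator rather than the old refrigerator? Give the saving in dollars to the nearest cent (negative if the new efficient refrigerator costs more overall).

-$212.04

old refrigerator: $0.00 + (183/1000) kW × 5000 h × $0.32 = $0.00 + $292.8 = $292.8
new efficient refrigerator: $420.04 + (53/1000) kW × 5000 h × $0.32 = $420.04 + $84.8 = $504.84
Saving = $292.8 − $504.84 = −$212.04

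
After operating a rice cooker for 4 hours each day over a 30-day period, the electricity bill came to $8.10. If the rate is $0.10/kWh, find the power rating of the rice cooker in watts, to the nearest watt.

675 W

Energy = $8.10 ÷ $0.10/kWh = 81 kWh
Runtime = 4 h/day × 30 days = 120 h
Power = 81 kWh ÷ 120 h = 0.675 kW = 675 W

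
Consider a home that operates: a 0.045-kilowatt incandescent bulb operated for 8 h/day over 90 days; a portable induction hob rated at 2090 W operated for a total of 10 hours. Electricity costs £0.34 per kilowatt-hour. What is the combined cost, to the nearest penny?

incandescent bulb: Runtime = 8 h/day × 90 days = 720 h
incandescent bulb: 0.045 kW × 720 h = 32.4 kWh
portable induction hob: 2.09 kW × 10 h = 20.9 kWh
Total energy = 53.3 kWh
Cost = 53.3 × £0.34 = £18.12

£18.12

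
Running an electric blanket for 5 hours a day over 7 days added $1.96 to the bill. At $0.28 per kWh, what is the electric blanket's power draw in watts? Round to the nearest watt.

Energy = $1.96 ÷ $0.28/kWh = 7 kWh
Runtime = 5 h/day × 7 days = 35 h
Power = 7 kWh ÷ 35 h = 0.2 kW = 200 W

200 W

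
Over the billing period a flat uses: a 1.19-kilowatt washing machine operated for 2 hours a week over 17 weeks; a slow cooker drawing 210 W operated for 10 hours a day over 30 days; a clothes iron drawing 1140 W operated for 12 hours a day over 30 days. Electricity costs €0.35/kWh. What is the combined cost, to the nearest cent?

washing machine: Runtime = 2 h/week × 17 weeks = 34 h
washing machine: 1.19 kW × 34 h = 40.46 kWh
slow cooker: Runtime = 10 h/day × 30 days = 300 h
slow cooker: 0.21 kW × 300 h = 63 kWh
clothes iron: Runtime = 12 h/day × 30 days = 360 h
clothes iron: 1.14 kW × 360 h = 410.4 kWh
Total energy = 513.86 kWh
Cost = 513.86 × €0.35 = €179.85

€179.85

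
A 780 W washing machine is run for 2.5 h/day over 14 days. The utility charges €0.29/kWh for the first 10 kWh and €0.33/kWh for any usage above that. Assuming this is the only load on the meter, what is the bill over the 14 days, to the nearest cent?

€8.61

Runtime = 2.5 h/day × 14 days = 35 h
Energy = 0.78 kW × 35 h = 27.3 kWh
Tier 1 (0–10 kWh): 10 × €0.29 = €2.9
Above 10 kWh: 17.3 × €0.33 = €5.709
Bill = €8.61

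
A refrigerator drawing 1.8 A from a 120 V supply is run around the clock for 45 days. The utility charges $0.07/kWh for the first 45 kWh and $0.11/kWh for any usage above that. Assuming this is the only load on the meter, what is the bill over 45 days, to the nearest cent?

$23.86

Power = 1.8 A × 120 V = 216 W = 0.216 kW
Runtime = 24 h × 45 = 1080 h
Energy = 0.216 kW × 1080 h = 233.28 kWh
Tier 1 (0–45 kWh): 45 × $0.07 = $3.15
Above 45 kWh: 188.28 × $0.11 = $20.7108
Bill = $23.86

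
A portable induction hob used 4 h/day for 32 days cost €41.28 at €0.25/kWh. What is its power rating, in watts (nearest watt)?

1290 W

Energy = €41.28 ÷ €0.25/kWh = 165.12 kWh
Runtime = 4 h/day × 32 days = 128 h
Power = 165.12 kWh ÷ 128 h = 1.29 kW = 1290 W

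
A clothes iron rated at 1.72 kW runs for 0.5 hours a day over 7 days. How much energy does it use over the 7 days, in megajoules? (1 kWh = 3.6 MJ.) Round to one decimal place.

Runtime = 0.5 h/day × 7 days = 3.5 h
Energy = 1.72 kW × 3.5 h = 6.02 kWh
= 6.02 × 3.6 MJ = 21.7 MJ

21.7 MJ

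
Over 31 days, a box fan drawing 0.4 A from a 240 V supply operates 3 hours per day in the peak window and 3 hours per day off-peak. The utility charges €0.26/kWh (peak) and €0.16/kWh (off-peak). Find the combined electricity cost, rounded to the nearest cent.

€3.75

Power = 0.4 A × 240 V = 96 W = 0.096 kW
Peak energy = 0.096 kW × 3 h × 31 = 8.928 kWh
Off-peak energy = 0.096 kW × 3 h × 31 = 8.928 kWh
Cost = 8.928 × €0.26 + 8.928 × €0.16 = €2.32128 + €1.42848 = €3.75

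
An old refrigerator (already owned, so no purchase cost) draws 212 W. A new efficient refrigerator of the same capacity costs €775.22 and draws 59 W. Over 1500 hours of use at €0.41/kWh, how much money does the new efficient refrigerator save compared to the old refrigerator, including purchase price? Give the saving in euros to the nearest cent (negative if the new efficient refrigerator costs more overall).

old refrigerator: €0.00 + (212/1000) kW × 1500 h × €0.41 = €0.00 + €130.38 = €130.38
new efficient refrigerator: €775.22 + (59/1000) kW × 1500 h × €0.41 = €775.22 + €36.285 = €811.505
Saving = €130.38 − €811.505 = −€681.125 → -€681.13

-€681.13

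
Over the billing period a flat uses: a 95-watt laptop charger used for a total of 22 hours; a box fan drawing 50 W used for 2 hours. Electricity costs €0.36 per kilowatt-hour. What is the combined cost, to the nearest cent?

laptop charger: 0.095 kW × 22 h = 2.09 kWh
box fan: 0.05 kW × 2 h = 0.1 kWh
Total energy = 2.19 kWh
Cost = 2.19 × €0.36 = €0.79

€0.79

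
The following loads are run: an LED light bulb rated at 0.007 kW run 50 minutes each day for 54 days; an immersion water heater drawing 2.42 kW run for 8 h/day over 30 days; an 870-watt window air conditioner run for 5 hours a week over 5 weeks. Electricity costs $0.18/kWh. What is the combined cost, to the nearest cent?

$108.52

LED light bulb: Runtime = 50 min × 54 = 2700 min = 45 h
LED light bulb: 0.007 kW × 45 h = 0.315 kWh
immersion water heater: Runtime = 8 h/day × 30 days = 240 h
immersion water heater: 2.42 kW × 240 h = 580.8 kWh
window air conditioner: Runtime = 5 h/week × 5 weeks = 25 h
window air conditioner: 0.87 kW × 25 h = 21.75 kWh
Total energy = 602.865 kWh
Cost = 602.865 × $0.18 = $108.52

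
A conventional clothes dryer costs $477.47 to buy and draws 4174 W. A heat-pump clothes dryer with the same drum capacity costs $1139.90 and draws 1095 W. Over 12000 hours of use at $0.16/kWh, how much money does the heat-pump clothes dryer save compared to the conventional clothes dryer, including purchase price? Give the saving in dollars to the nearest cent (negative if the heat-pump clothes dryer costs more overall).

$5249.25

conventional clothes dryer: $477.47 + (4174/1000) kW × 12000 h × $0.16 = $477.47 + $8014.08 = $8491.55
heat-pump clothes dryer: $1139.90 + (1095/1000) kW × 12000 h × $0.16 = $1139.90 + $2102.4 = $3242.3
Saving = $8491.55 − $3242.3 = $5249.25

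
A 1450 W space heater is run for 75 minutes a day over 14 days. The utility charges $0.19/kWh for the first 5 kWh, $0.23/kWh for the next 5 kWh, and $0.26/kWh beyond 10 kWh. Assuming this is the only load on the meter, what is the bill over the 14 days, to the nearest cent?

$6.10

Runtime = 75 min × 14 = 1050 min = 17.5 h
Energy = 1.45 kW × 17.5 h = 25.375 kWh
Tier 1 (0–5 kWh): 5 × $0.19 = $0.95
Tier 2 (5–10 kWh): 5 × $0.23 = $1.15
Above 10 kWh: 15.375 × $0.26 = $3.9975
Bill = $6.10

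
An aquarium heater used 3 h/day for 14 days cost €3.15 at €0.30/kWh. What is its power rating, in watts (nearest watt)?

Energy = €3.15 ÷ €0.30/kWh = 10.5 kWh
Runtime = 3 h/day × 14 days = 42 h
Power = 10.5 kWh ÷ 42 h = 0.25 kW = 250 W

250 W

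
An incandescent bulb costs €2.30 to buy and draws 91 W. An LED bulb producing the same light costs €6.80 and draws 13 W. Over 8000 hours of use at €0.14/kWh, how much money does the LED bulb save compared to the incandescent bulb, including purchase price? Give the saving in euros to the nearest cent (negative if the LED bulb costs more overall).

€82.86

incandescent bulb: €2.30 + (91/1000) kW × 8000 h × €0.14 = €2.30 + €101.92 = €104.22
LED bulb: €6.80 + (13/1000) kW × 8000 h × €0.14 = €6.80 + €14.56 = €21.36
Saving = €104.22 − €21.36 = €82.86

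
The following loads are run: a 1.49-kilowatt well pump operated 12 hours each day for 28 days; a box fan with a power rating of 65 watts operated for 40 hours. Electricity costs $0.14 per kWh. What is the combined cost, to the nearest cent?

well pump: Runtime = 12 h/day × 28 days = 336 h
well pump: 1.49 kW × 336 h = 500.64 kWh
box fan: 0.065 kW × 40 h = 2.6 kWh
Total energy = 503.24 kWh
Cost = 503.24 × $0.14 = $70.45

$70.45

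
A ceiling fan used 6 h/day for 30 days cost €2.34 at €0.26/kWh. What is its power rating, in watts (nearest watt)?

50 W

Energy = €2.34 ÷ €0.26/kWh = 9 kWh
Runtime = 6 h/day × 30 days = 180 h
Power = 9 kWh ÷ 180 h = 0.05 kW = 50 W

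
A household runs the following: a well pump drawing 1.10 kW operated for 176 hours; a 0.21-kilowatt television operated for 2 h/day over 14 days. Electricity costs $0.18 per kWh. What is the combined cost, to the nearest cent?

$35.91

well pump: 1.1 kW × 176 h = 193.6 kWh
television: Runtime = 2 h/day × 14 days = 28 h
television: 0.21 kW × 28 h = 5.88 kWh
Total energy = 199.48 kWh
Cost = 199.48 × $0.18 = $35.91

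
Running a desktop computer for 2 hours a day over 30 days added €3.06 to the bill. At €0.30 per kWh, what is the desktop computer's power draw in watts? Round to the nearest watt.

Energy = €3.06 ÷ €0.30/kWh = 10.2 kWh
Runtime = 2 h/day × 30 days = 60 h
Power = 10.2 kWh ÷ 60 h = 0.17 kW = 170 W

170 W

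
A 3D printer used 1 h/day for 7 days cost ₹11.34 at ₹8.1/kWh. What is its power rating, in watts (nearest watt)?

200 W

Energy = ₹11.34 ÷ ₹8.1/kWh = 1.4 kWh
Runtime = 1 h/day × 7 days = 7 h
Power = 1.4 kWh ÷ 7 h = 0.2 kW = 200 W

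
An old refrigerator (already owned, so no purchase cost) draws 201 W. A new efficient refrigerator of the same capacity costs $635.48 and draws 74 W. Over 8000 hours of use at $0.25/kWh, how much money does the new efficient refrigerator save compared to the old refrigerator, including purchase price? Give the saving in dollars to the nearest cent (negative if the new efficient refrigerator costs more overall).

-$381.48

old refrigerator: $0.00 + (201/1000) kW × 8000 h × $0.25 = $0.00 + $402 = $402
new efficient refrigerator: $635.48 + (74/1000) kW × 8000 h × $0.25 = $635.48 + $148 = $783.48
Saving = $402 − $783.48 = −$381.48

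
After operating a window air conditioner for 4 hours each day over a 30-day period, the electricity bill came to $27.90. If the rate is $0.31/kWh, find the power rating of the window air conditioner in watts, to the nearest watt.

Energy = $27.90 ÷ $0.31/kWh = 90 kWh
Runtime = 4 h/day × 30 days = 120 h
Power = 90 kWh ÷ 120 h = 0.75 kW = 750 W

750 W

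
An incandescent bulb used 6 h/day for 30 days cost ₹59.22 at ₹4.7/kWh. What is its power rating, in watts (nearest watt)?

70 W

Energy = ₹59.22 ÷ ₹4.7/kWh = 12.6 kWh
Runtime = 6 h/day × 30 days = 180 h
Power = 12.6 kWh ÷ 180 h = 0.07 kW = 70 W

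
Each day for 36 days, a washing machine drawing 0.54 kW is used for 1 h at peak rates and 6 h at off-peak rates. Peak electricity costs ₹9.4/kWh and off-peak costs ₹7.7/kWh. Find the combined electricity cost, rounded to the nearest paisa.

Peak energy = 0.54 kW × 1 h × 36 = 19.44 kWh
Off-peak energy = 0.54 kW × 6 h × 36 = 116.64 kWh
Cost = 19.44 × ₹9.4 + 116.64 × ₹7.7 = ₹182.736 + ₹898.128 = ₹1080.86

₹1080.86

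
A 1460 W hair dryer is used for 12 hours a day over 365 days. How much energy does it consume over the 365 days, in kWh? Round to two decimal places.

Runtime = 12 h/day × 365 days = 4380 h
Energy = 1.46 kW × 4380 h = 6394.8 kWh

6394.80 kWh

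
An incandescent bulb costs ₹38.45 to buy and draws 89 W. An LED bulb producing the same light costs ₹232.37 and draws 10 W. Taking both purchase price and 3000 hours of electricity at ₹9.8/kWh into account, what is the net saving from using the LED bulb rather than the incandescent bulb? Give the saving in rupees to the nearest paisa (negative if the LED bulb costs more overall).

₹2128.68

incandescent bulb: ₹38.45 + (89/1000) kW × 3000 h × ₹9.8 = ₹38.45 + ₹2616.6 = ₹2655.05
LED bulb: ₹232.37 + (10/1000) kW × 3000 h × ₹9.8 = ₹232.37 + ₹294 = ₹526.37
Saving = ₹2655.05 − ₹526.37 = ₹2128.68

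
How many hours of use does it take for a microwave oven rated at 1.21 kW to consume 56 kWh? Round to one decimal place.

Hours = 56 kWh ÷ 1.21 kW = 46.3 h

46.3 h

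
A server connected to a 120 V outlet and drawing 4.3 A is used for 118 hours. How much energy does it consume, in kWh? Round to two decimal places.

Power = 4.3 A × 120 V = 516 W = 0.516 kW
Energy = 0.516 kW × 118 h = 60.888 kWh ≈ 60.89 kWh

60.89 kWh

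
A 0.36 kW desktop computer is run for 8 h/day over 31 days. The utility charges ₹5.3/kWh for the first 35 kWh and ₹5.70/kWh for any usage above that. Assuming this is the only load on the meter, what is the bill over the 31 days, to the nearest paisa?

₹494.90

Runtime = 8 h/day × 31 days = 248 h
Energy = 0.36 kW × 248 h = 89.28 kWh
Tier 1 (0–35 kWh): 35 × ₹5.3 = ₹185.5
Above 35 kWh: 54.28 × ₹5.70 = ₹309.396
Bill = ₹494.90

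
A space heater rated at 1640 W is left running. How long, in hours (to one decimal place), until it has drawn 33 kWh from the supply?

20.1 h

Hours = 33 kWh ÷ 1.64 kW = 20.1 h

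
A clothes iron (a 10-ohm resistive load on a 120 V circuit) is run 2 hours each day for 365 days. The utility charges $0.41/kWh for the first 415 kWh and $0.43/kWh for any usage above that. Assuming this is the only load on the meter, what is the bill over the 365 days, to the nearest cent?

$443.72

Power = V²/R = 120²/10 = 1440 W = 1.44 kW
Runtime = 2 h/day × 365 days = 730 h
Energy = 1.44 kW × 730 h = 1051.2 kWh
Tier 1 (0–415 kWh): 415 × $0.41 = $170.15
Above 415 kWh: 636.2 × $0.43 = $273.566
Bill = $443.72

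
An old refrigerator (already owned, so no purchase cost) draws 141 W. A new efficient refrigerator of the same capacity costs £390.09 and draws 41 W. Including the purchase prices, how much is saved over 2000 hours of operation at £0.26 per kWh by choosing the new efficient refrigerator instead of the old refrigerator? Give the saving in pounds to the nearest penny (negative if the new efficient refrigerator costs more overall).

-£338.09

old refrigerator: £0.00 + (141/1000) kW × 2000 h × £0.26 = £0.00 + £73.32 = £73.32
new efficient refrigerator: £390.09 + (41/1000) kW × 2000 h × £0.26 = £390.09 + £21.32 = £411.41
Saving = £73.32 − £411.41 = −£338.09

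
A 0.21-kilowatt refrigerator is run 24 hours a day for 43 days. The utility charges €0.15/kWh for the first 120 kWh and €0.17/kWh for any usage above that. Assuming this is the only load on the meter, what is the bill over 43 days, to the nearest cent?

€34.44

Runtime = 24 h × 43 = 1032 h
Energy = 0.21 kW × 1032 h = 216.72 kWh
Tier 1 (0–120 kWh): 120 × €0.15 = €18
Above 120 kWh: 96.72 × €0.17 = €16.4424
Bill = €34.44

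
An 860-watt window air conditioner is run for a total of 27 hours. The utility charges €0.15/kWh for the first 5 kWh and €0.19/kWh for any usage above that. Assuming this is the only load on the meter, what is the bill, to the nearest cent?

€4.21

Energy = 0.86 kW × 27 h = 23.22 kWh
Tier 1 (0–5 kWh): 5 × €0.15 = €0.75
Above 5 kWh: 18.22 × €0.19 = €3.4618
Bill = €4.21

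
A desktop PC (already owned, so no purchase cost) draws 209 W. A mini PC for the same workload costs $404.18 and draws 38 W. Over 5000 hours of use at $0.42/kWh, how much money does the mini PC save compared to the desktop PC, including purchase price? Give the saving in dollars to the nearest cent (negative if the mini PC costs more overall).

-$45.08

desktop PC: $0.00 + (209/1000) kW × 5000 h × $0.42 = $0.00 + $438.9 = $438.9
mini PC: $404.18 + (38/1000) kW × 5000 h × $0.42 = $404.18 + $79.8 = $483.98
Saving = $438.9 − $483.98 = −$45.08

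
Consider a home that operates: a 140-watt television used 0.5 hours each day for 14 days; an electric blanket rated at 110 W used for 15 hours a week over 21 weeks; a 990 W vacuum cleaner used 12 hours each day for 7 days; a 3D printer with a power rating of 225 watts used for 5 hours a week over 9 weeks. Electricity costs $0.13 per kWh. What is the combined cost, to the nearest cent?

$16.76

television: Runtime = 0.5 h/day × 14 days = 7 h
television: 0.14 kW × 7 h = 0.98 kWh
electric blanket: Runtime = 15 h/week × 21 weeks = 315 h
electric blanket: 0.11 kW × 315 h = 34.65 kWh
vacuum cleaner: Runtime = 12 h/day × 7 days = 84 h
vacuum cleaner: 0.99 kW × 84 h = 83.16 kWh
3D printer: Runtime = 5 h/week × 9 weeks = 45 h
3D printer: 0.225 kW × 45 h = 10.125 kWh
Total energy = 128.915 kWh
Cost = 128.915 × $0.13 = $16.76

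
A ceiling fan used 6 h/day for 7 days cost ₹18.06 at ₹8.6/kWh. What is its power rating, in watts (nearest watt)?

Energy = ₹18.06 ÷ ₹8.6/kWh = 2.1 kWh
Runtime = 6 h/day × 7 days = 42 h
Power = 2.1 kWh ÷ 42 h = 0.05 kW = 50 W

50 W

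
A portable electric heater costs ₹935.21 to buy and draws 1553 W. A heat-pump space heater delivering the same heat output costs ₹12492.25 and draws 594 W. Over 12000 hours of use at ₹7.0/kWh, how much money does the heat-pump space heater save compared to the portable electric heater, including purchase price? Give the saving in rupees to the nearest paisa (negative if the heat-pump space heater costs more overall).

portable electric heater: ₹935.21 + (1553/1000) kW × 12000 h × ₹7.0 = ₹935.21 + ₹130452 = ₹131387.21
heat-pump space heater: ₹12492.25 + (594/1000) kW × 12000 h × ₹7.0 = ₹12492.25 + ₹49896 = ₹62388.25
Saving = ₹131387.21 − ₹62388.25 = ₹68998.96

₹68998.96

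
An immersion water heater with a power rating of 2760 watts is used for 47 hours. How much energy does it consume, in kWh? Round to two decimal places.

Energy = 2.76 kW × 47 h = 129.72 kWh

129.72 kWh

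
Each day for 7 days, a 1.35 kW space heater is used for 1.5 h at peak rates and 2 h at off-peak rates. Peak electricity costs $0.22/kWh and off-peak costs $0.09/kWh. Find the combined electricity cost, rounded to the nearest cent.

$4.82

Peak energy = 1.35 kW × 1.5 h × 7 = 14.175 kWh
Off-peak energy = 1.35 kW × 2 h × 7 = 18.9 kWh
Cost = 14.175 × $0.22 + 18.9 × $0.09 = $3.1185 + $1.701 = $4.82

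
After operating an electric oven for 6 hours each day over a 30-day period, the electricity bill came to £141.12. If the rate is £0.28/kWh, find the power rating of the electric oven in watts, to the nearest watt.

Energy = £141.12 ÷ £0.28/kWh = 504 kWh
Runtime = 6 h/day × 30 days = 180 h
Power = 504 kWh ÷ 180 h = 2.8 kW = 2800 W

2800 W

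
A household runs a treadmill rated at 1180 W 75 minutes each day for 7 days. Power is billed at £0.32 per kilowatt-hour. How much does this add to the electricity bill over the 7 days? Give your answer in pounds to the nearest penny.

Runtime = 75 min × 7 = 525 min = 8.75 h
Energy = 1.18 kW × 8.75 h = 10.325 kWh
Cost = 10.325 kWh × £0.32/kWh = £3.30

£3.30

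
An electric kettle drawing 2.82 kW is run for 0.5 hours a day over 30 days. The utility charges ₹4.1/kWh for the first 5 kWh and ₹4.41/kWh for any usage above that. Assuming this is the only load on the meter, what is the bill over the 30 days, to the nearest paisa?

Runtime = 0.5 h/day × 30 days = 15 h
Energy = 2.82 kW × 15 h = 42.3 kWh
Tier 1 (0–5 kWh): 5 × ₹4.1 = ₹20.5
Above 5 kWh: 37.3 × ₹4.41 = ₹164.493
Bill = ₹184.99

₹184.99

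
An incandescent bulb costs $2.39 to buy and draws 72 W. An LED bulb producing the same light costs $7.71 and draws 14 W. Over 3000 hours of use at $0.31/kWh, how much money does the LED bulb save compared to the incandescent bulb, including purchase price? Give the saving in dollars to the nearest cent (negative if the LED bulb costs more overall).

incandescent bulb: $2.39 + (72/1000) kW × 3000 h × $0.31 = $2.39 + $66.96 = $69.35
LED bulb: $7.71 + (14/1000) kW × 3000 h × $0.31 = $7.71 + $13.02 = $20.73
Saving = $69.35 − $20.73 = $48.62

$48.62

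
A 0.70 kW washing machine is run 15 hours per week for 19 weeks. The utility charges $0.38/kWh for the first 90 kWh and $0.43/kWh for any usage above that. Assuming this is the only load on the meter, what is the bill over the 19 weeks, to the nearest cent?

$81.29

Runtime = 15 h/week × 19 weeks = 285 h
Energy = 0.7 kW × 285 h = 199.5 kWh
Tier 1 (0–90 kWh): 90 × $0.38 = $34.2
Above 90 kWh: 109.5 × $0.43 = $47.085
Bill = $81.29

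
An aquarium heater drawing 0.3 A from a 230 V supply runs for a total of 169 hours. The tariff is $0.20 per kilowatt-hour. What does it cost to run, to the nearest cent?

$2.33

Power = 0.3 A × 230 V = 69 W = 0.069 kW
Energy = 0.069 kW × 169 h = 11.661 kWh
Cost = 11.661 kWh × $0.20/kWh = $2.33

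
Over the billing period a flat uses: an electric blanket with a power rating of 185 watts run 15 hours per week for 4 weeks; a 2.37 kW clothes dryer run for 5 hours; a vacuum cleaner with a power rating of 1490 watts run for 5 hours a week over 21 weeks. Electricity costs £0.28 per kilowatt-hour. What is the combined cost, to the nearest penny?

electric blanket: Runtime = 15 h/week × 4 weeks = 60 h
electric blanket: 0.185 kW × 60 h = 11.1 kWh
clothes dryer: 2.37 kW × 5 h = 11.85 kWh
vacuum cleaner: Runtime = 5 h/week × 21 weeks = 105 h
vacuum cleaner: 1.49 kW × 105 h = 156.45 kWh
Total energy = 179.4 kWh
Cost = 179.4 × £0.28 = £50.23

£50.23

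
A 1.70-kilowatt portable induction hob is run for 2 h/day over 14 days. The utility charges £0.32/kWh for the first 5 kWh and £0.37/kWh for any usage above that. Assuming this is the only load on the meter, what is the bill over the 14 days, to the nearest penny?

£17.36

Runtime = 2 h/day × 14 days = 28 h
Energy = 1.7 kW × 28 h = 47.6 kWh
Tier 1 (0–5 kWh): 5 × £0.32 = £1.6
Above 5 kWh: 42.6 × £0.37 = £15.762
Bill = £17.36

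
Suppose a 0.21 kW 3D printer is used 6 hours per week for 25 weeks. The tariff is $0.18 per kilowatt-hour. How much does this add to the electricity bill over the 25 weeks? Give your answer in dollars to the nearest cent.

$5.67

Runtime = 6 h/week × 25 weeks = 150 h
Energy = 0.21 kW × 150 h = 31.5 kWh
Cost = 31.5 kWh × $0.18/kWh = $5.67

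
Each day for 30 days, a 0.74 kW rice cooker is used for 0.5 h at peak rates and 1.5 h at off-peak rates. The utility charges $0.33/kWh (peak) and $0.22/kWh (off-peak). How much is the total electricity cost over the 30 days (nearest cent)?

Peak energy = 0.74 kW × 0.5 h × 30 = 11.1 kWh
Off-peak energy = 0.74 kW × 1.5 h × 30 = 33.3 kWh
Cost = 11.1 × $0.33 + 33.3 × $0.22 = $3.663 + $7.326 = $10.99

$10.99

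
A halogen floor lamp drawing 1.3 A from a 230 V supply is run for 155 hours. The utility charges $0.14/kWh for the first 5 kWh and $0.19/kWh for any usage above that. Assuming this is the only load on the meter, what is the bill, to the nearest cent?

$8.56

Power = 1.3 A × 230 V = 299 W = 0.299 kW
Energy = 0.299 kW × 155 h = 46.345 kWh
Tier 1 (0–5 kWh): 5 × $0.14 = $0.7
Above 5 kWh: 41.345 × $0.19 = $7.85555
Bill = $8.56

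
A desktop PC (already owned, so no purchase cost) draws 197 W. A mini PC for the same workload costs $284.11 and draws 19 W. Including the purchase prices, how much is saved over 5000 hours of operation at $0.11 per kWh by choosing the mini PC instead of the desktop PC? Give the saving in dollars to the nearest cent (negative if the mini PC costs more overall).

-$186.21

desktop PC: $0.00 + (197/1000) kW × 5000 h × $0.11 = $0.00 + $108.35 = $108.35
mini PC: $284.11 + (19/1000) kW × 5000 h × $0.11 = $284.11 + $10.45 = $294.56
Saving = $108.35 − $294.56 = −$186.21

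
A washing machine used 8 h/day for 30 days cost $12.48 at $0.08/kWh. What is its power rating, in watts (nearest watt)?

Energy = $12.48 ÷ $0.08/kWh = 156 kWh
Runtime = 8 h/day × 30 days = 240 h
Power = 156 kWh ÷ 240 h = 0.65 kW = 650 W

650 W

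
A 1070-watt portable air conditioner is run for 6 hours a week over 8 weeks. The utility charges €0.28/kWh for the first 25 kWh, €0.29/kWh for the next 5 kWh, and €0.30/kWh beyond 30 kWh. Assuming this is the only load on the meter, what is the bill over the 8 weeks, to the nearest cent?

€14.86

Runtime = 6 h/week × 8 weeks = 48 h
Energy = 1.07 kW × 48 h = 51.36 kWh
Tier 1 (0–25 kWh): 25 × €0.28 = €7
Tier 2 (25–30 kWh): 5 × €0.29 = €1.45
Above 30 kWh: 21.36 × €0.30 = €6.408
Bill = €14.86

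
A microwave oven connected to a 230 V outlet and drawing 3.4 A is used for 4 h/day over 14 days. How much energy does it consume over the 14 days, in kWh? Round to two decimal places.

Power = 3.4 A × 230 V = 782 W = 0.782 kW
Runtime = 4 h/day × 14 days = 56 h
Energy = 0.782 kW × 56 h = 43.792 kWh ≈ 43.79 kWh

43.79 kWh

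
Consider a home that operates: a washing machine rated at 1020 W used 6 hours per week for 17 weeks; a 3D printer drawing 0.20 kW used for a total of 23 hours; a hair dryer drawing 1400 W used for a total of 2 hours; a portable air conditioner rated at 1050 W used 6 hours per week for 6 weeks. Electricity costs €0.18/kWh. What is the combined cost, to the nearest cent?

washing machine: Runtime = 6 h/week × 17 weeks = 102 h
washing machine: 1.02 kW × 102 h = 104.04 kWh
3D printer: 0.2 kW × 23 h = 4.6 kWh
hair dryer: 1.4 kW × 2 h = 2.8 kWh
portable air conditioner: Runtime = 6 h/week × 6 weeks = 36 h
portable air conditioner: 1.05 kW × 36 h = 37.8 kWh
Total energy = 149.24 kWh
Cost = 149.24 × €0.18 = €26.86

€26.86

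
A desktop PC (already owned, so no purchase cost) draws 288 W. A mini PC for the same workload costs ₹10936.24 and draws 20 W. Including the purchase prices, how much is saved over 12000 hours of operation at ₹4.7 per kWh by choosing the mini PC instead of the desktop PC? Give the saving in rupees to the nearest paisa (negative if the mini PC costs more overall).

desktop PC: ₹0.00 + (288/1000) kW × 12000 h × ₹4.7 = ₹0.00 + ₹16243.2 = ₹16243.2
mini PC: ₹10936.24 + (20/1000) kW × 12000 h × ₹4.7 = ₹10936.24 + ₹1128 = ₹12064.24
Saving = ₹16243.2 − ₹12064.24 = ₹4178.96

₹4178.96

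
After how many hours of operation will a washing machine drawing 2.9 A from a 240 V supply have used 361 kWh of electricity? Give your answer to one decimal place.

Power = 2.9 A × 240 V = 696 W = 0.696 kW
Hours = 361 kWh ÷ 0.696 kW = 518.7 h

518.7 h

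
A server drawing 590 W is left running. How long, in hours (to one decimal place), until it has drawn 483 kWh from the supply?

Hours = 483 kWh ÷ 0.59 kW = 818.6 h

818.6 h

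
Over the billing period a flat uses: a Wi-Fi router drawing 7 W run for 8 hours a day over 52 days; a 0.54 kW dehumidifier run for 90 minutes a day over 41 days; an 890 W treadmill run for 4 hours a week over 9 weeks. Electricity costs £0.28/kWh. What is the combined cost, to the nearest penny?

Wi-Fi router: Runtime = 8 h/day × 52 days = 416 h
Wi-Fi router: 0.007 kW × 416 h = 2.912 kWh
dehumidifier: Runtime = 90 min × 41 = 3690 min = 61.5 h
dehumidifier: 0.54 kW × 61.5 h = 33.21 kWh
treadmill: Runtime = 4 h/week × 9 weeks = 36 h
treadmill: 0.89 kW × 36 h = 32.04 kWh
Total energy = 68.162 kWh
Cost = 68.162 × £0.28 = £19.09

£19.09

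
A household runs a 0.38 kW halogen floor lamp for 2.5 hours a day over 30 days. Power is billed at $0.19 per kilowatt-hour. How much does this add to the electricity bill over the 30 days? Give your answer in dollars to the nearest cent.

$5.42

Runtime = 2.5 h/day × 30 days = 75 h
Energy = 0.38 kW × 75 h = 28.5 kWh
Cost = 28.5 kWh × $0.19/kWh = $5.42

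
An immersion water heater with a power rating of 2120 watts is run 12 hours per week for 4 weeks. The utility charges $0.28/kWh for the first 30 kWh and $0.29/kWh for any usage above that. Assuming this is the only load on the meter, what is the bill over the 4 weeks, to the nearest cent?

$29.21

Runtime = 12 h/week × 4 weeks = 48 h
Energy = 2.12 kW × 48 h = 101.76 kWh
Tier 1 (0–30 kWh): 30 × $0.28 = $8.4
Above 30 kWh: 71.76 × $0.29 = $20.8104
Bill = $29.21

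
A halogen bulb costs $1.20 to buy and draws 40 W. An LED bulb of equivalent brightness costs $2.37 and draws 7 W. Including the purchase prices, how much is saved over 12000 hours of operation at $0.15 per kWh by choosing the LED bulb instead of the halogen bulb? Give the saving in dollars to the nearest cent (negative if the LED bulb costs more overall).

$58.23

halogen bulb: $1.20 + (40/1000) kW × 12000 h × $0.15 = $1.20 + $72 = $73.2
LED bulb: $2.37 + (7/1000) kW × 12000 h × $0.15 = $2.37 + $12.6 = $14.97
Saving = $73.2 − $14.97 = $58.23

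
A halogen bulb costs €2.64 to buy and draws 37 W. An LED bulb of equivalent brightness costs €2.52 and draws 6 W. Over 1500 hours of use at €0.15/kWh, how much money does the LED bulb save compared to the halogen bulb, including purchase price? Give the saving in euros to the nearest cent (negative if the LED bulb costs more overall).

€7.10

halogen bulb: €2.64 + (37/1000) kW × 1500 h × €0.15 = €2.64 + €8.325 = €10.965
LED bulb: €2.52 + (6/1000) kW × 1500 h × €0.15 = €2.52 + €1.35 = €3.87
Saving = €10.965 − €3.87 = €7.095 → €7.10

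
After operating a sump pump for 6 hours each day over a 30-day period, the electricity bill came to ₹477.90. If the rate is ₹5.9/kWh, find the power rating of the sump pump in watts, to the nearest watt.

450 W

Energy = ₹477.90 ÷ ₹5.9/kWh = 81 kWh
Runtime = 6 h/day × 30 days = 180 h
Power = 81 kWh ÷ 180 h = 0.45 kW = 450 W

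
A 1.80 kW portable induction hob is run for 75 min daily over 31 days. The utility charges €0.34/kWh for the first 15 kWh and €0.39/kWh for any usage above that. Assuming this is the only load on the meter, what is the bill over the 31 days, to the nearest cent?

€26.45

Runtime = 75 min × 31 = 2325 min = 38.75 h
Energy = 1.8 kW × 38.75 h = 69.75 kWh
Tier 1 (0–15 kWh): 15 × €0.34 = €5.1
Above 15 kWh: 54.75 × €0.39 = €21.3525
Bill = €26.45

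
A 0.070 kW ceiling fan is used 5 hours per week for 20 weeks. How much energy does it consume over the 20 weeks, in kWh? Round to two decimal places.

7.00 kWh

Runtime = 5 h/week × 20 weeks = 100 h
Energy = 0.07 kW × 100 h = 7 kWh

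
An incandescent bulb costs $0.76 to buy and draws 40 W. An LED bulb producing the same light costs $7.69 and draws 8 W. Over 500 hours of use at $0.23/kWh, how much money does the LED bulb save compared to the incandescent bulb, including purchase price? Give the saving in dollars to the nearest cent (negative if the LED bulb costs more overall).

incandescent bulb: $0.76 + (40/1000) kW × 500 h × $0.23 = $0.76 + $4.6 = $5.36
LED bulb: $7.69 + (8/1000) kW × 500 h × $0.23 = $7.69 + $0.92 = $8.61
Saving = $5.36 − $8.61 = −$3.25

-$3.25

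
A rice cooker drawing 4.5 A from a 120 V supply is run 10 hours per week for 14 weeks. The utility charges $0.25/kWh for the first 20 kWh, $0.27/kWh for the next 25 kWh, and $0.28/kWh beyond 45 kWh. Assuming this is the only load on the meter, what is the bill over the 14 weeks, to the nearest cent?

Power = 4.5 A × 120 V = 540 W = 0.54 kW
Runtime = 10 h/week × 14 weeks = 140 h
Energy = 0.54 kW × 140 h = 75.6 kWh
Tier 1 (0–20 kWh): 20 × $0.25 = $5
Tier 2 (20–45 kWh): 25 × $0.27 = $6.75
Above 45 kWh: 30.6 × $0.28 = $8.568
Bill = $20.32

$20.32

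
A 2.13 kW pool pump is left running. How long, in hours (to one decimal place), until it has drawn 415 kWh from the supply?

Hours = 415 kWh ÷ 2.13 kW = 194.8 h

194.8 h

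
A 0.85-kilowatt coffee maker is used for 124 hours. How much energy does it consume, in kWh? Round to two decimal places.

Energy = 0.85 kW × 124 h = 105.4 kWh

105.40 kWh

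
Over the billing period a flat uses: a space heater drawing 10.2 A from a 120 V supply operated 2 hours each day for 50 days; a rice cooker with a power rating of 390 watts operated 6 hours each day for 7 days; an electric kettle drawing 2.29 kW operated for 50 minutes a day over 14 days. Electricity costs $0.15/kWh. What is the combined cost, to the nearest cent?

$24.82

space heater: Power = 10.2 A × 120 V = 1224 W = 1.224 kW
space heater: Runtime = 2 h/day × 50 days = 100 h
space heater: 1.224 kW × 100 h = 122.4 kWh
rice cooker: Runtime = 6 h/day × 7 days = 42 h
rice cooker: 0.39 kW × 42 h = 16.38 kWh
electric kettle: Runtime = 50 min × 14 = 700 min = 11.666666… h
electric kettle: 2.29 kW × 11.666666… h = 26.716666… kWh
Total energy = 165.496666… kWh
Cost = 165.496666… × $0.15 = $24.82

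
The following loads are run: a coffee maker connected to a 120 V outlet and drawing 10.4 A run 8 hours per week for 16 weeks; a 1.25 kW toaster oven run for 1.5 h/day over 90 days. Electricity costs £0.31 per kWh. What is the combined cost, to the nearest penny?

coffee maker: Power = 10.4 A × 120 V = 1248 W = 1.248 kW
coffee maker: Runtime = 8 h/week × 16 weeks = 128 h
coffee maker: 1.248 kW × 128 h = 159.744 kWh
toaster oven: Runtime = 1.5 h/day × 90 days = 135 h
toaster oven: 1.25 kW × 135 h = 168.75 kWh
Total energy = 328.494 kWh
Cost = 328.494 × £0.31 = £101.83

£101.83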